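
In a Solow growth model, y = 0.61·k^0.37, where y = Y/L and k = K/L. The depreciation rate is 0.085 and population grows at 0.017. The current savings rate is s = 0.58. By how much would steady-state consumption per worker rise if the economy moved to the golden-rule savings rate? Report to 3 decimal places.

n + δ = 0.017 + 0.085 = 0.102.
Current steady state (s = 0.58): k* = (0.58·0.61/0.102)^(1/0.63) ≈ 7.2010, y* = 0.61·7.2010^0.37 ≈ 1.2664, c* = (1−0.58)·1.2664 ≈ 0.5319.
Golden rule sets MPK = n+δ: 0.37·0.61·k^(0.37−1) = 0.102, so k_gold = (0.37·0.61/0.102)^(1/0.63) ≈ 3.5279.
y_gold = 0.61·3.5279^0.37 ≈ 0.9725, c_gold = y_gold − 0.102·k_gold ≈ 0.6127.
Gain: Δc = 0.6127 − 0.5319 ≈ 0.0808.

Δc ≈ 0.081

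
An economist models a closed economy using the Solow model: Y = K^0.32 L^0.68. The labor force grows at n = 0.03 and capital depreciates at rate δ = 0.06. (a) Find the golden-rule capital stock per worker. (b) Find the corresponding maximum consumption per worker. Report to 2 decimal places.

The effective depreciation rate is n + δ = 0.03 + 0.06 = 0.09.
Maximizing c = f(k) − (n+δ)·k gives f'(k) = n+δ, i.e. 0.32·k^(0.32−1) = 0.09, so k_gold = (0.32/0.09)^(1/0.68) ≈ 6.4589.
y_gold = 6.4589^0.32 ≈ 1.8166; c_gold = y_gold − 0.09·k_gold ≈ 1.2353.

(a) k_gold ≈ 6.46; (b) c_gold ≈ 1.24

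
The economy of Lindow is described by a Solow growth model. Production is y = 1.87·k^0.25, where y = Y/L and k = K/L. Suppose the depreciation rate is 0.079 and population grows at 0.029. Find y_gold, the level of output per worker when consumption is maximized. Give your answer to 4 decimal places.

Capital per worker breaks even when investment replaces (n + δ)·k; here n + δ = 0.108.
Setting f'(k) = n+δ gives 0.25·1.87·k^(0.25−1) = 0.108, hence k_gold = (0.25·1.87/0.108)^(1/0.75) ≈ 7.0547.
Output: y_gold = 1.87·k_gold^0.25 = 1.87·7.0547^0.25 ≈ 3.0476.

y_gold ≈ 3.0476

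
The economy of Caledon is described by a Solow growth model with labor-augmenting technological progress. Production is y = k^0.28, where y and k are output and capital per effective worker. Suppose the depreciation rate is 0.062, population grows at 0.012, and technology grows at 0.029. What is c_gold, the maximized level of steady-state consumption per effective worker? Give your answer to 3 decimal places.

c_gold ≈ 1.062

n + g + δ = 0.012 + 0.029 + 0.062 = 0.103.
Golden rule sets MPK = n+g+δ: 0.28·k^(0.28−1) = 0.103, so k_gold = (0.28/0.103)^(1/0.72) ≈ 4.0107.
y_gold = 4.0107^0.28 ≈ 1.4754.
c_gold = y_gold − (n+g+δ)·k_gold = 1.4754 − 0.103·4.0107 ≈ 1.0623.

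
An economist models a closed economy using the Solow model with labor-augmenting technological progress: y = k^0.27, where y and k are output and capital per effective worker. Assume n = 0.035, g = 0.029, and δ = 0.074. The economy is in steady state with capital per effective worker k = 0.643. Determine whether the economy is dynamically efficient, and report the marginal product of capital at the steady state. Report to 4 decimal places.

The effective depreciation rate is n + g + δ = 0.035 + 0.029 + 0.074 = 0.138.
MPK = 0.27·k^(0.27−1) = 0.27·0.643^(-0.73) ≈ 0.3727.
MPK > 0.138, so the economy is dynamically efficient (under-saving).

dynamically efficient; MPK ≈ 0.3727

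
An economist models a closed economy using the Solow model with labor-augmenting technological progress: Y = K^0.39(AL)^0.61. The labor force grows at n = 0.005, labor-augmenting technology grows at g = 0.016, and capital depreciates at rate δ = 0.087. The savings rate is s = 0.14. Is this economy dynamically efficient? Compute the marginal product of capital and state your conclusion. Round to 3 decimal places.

Break-even investment rate: n + g + δ = 0.005 + 0.016 + 0.087 = 0.108.
Steady-state k*: s·k^0.39 = 0.108·k gives k* = (0.14/0.108)^(1/0.61) ≈ 1.5302.
MPK = 0.39·1.5302^(-0.61) ≈ 0.3009.
MPK > n+g+δ = 0.108, so the economy is dynamically efficient (under-saving).

dynamically efficient; MPK ≈ 0.301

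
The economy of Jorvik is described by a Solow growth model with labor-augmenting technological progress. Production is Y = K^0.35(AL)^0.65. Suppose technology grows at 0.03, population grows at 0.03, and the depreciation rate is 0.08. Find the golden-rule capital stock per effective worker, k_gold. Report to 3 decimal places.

Break-even investment rate: n + g + δ = 0.03 + 0.03 + 0.08 = 0.14.
Maximizing c = f(k) − (n+g+δ)·k gives f'(k) = n+g+δ, i.e. 0.35·k^(0.35−1) = 0.14, so k_gold = (0.35/0.14)^(1/0.65) ≈ 4.0946.

k_gold ≈ 4.095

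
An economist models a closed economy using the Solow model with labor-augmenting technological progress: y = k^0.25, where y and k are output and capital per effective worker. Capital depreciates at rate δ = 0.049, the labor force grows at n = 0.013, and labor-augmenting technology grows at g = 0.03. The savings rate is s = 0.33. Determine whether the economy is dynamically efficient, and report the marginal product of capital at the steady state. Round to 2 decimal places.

The effective depreciation rate is n + g + δ = 0.013 + 0.03 + 0.049 = 0.092.
Steady-state k*: s·k^0.25 = 0.092·k gives k* = (0.33/0.092)^(1/0.75) ≈ 5.4908.
MPK = 0.25·5.4908^(-0.75) ≈ 0.0697.
MPK < n+g+δ = 0.092, so the economy is dynamically inefficient (over-saving).

dynamically inefficient; MPK ≈ 0.07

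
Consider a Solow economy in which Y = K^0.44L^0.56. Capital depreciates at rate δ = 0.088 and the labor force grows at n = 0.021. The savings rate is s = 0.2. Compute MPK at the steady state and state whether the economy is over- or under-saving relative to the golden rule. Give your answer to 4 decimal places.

under-saving; MPK ≈ 0.2398

n + δ = 0.021 + 0.088 = 0.109.
Steady-state k*: s·k^0.44 = 0.109·k gives k* = (0.2/0.109)^(1/0.56) ≈ 2.9561.
MPK = 0.44·2.9561^(-0.56) ≈ 0.2398.
MPK > n+δ = 0.109, so the economy is dynamically efficient (under-saving).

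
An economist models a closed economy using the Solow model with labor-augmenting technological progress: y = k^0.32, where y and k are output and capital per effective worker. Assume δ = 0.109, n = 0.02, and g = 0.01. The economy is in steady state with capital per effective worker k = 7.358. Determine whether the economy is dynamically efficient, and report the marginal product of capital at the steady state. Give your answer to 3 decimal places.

Capital per effective worker breaks even when investment replaces (n + g + δ)·k; here n + g + δ = 0.139.
MPK = 0.32·k^(0.32−1) = 0.32·7.358^(-0.68) ≈ 0.0824.
MPK < 0.139, so the economy is dynamically inefficient (over-saving).

dynamically inefficient; MPK ≈ 0.082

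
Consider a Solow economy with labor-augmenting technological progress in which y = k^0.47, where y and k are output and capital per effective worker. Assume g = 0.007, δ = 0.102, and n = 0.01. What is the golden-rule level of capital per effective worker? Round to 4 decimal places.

The effective depreciation rate is n + g + δ = 0.01 + 0.007 + 0.102 = 0.119.
Golden rule sets MPK = n+g+δ: 0.47·k^(0.47−1) = 0.119, so k_gold = (0.47/0.119)^(1/0.53) ≈ 13.3527.

k_gold ≈ 13.3527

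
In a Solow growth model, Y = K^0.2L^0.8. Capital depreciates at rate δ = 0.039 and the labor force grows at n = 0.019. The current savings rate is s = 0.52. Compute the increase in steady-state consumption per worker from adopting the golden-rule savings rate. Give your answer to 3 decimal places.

n + δ = 0.019 + 0.039 = 0.058.
Current steady state (s = 0.52): k* = (0.52/0.058)^(1/0.8) ≈ 15.5138, y* = 15.5138^0.2 ≈ 1.7304, c* = (1−0.52)·1.7304 ≈ 0.8306.
Golden rule sets MPK = n+δ: 0.2·k^(0.2−1) = 0.058, so k_gold = (0.2/0.058)^(1/0.8) ≈ 4.6990.
y_gold = 4.6990^0.2 ≈ 1.3627, c_gold = y_gold − 0.058·k_gold ≈ 1.0902.
Gain: Δc = 1.0902 − 0.8306 ≈ 0.2596.

Δc ≈ 0.260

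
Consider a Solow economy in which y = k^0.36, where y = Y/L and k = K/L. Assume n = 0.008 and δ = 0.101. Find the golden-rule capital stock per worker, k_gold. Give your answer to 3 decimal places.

Break-even investment rate: n + δ = 0.008 + 0.101 = 0.109.
At the golden rule the marginal product of capital equals n+δ: 0.36·k^(0.36−1) = 0.109. Solving, k_gold = (0.36/0.109)^(1/0.64) ≈ 6.4676.

k_gold ≈ 6.468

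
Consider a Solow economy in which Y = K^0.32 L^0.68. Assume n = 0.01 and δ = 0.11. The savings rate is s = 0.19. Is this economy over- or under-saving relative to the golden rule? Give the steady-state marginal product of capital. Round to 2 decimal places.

under-saving; MPK ≈ 0.20

Break-even investment rate: n + δ = 0.01 + 0.11 = 0.12.
Steady-state k*: s·k^0.32 = 0.12·k gives k* = (0.19/0.12)^(1/0.68) ≈ 1.9656.
MPK = 0.32·1.9656^(-0.68) ≈ 0.2021.
MPK > n+δ = 0.12, so the economy is dynamically efficient (under-saving).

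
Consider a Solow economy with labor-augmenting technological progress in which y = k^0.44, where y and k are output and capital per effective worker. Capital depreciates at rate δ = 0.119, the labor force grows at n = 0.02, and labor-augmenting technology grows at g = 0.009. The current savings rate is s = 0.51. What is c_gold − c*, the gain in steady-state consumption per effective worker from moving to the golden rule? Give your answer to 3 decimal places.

Δc ≈ 0.023

Capital per effective worker breaks even when investment replaces (n + g + δ)·k; here n + g + δ = 0.148.
Current steady state (s = 0.51): k* = (0.51/0.148)^(1/0.56) ≈ 9.1092, y* = 9.1092^0.44 ≈ 2.6434, c* = (1−0.51)·2.6434 ≈ 1.2953.
At the golden rule the marginal product of capital equals n+g+δ: 0.44·k^(0.44−1) = 0.148. Solving, k_gold = (0.44/0.148)^(1/0.56) ≈ 6.9982.
y_gold = 6.9982^0.44 ≈ 2.3539, c_gold = y_gold − 0.148·k_gold ≈ 1.3182.
Gain: Δc = 1.3182 − 1.2953 ≈ 0.0229.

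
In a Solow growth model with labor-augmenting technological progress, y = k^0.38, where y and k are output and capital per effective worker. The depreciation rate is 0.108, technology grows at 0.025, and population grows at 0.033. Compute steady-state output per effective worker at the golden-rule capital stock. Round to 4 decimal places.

y_gold ≈ 1.6613

Break-even investment rate: n + g + δ = 0.033 + 0.025 + 0.108 = 0.166.
Golden rule sets MPK = n+g+δ: 0.38·k^(0.38−1) = 0.166, so k_gold = (0.38/0.166)^(1/0.62) ≈ 3.8030.
Output: y_gold = k_gold^0.38 = 3.8030^0.38 ≈ 1.6613.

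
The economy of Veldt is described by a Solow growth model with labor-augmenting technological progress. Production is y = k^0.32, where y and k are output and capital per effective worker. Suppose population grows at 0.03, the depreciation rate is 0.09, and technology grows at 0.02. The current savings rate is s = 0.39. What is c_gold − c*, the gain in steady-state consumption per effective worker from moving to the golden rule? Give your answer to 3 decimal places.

Δc ≈ 0.015

Break-even investment rate: n + g + δ = 0.03 + 0.02 + 0.09 = 0.14.
Current steady state (s = 0.39): k* = (0.39/0.14)^(1/0.68) ≈ 4.5115, y* = 4.5115^0.32 ≈ 1.6195, c* = (1−0.39)·1.6195 ≈ 0.9879.
At the golden rule the marginal product of capital equals n+g+δ: 0.32·k^(0.32−1) = 0.14. Solving, k_gold = (0.32/0.14)^(1/0.68) ≈ 3.3727.
y_gold = 3.3727^0.32 ≈ 1.4755, c_gold = y_gold − 0.14·k_gold ≈ 1.0034.
Gain: Δc = 1.0034 − 0.9879 ≈ 0.0155.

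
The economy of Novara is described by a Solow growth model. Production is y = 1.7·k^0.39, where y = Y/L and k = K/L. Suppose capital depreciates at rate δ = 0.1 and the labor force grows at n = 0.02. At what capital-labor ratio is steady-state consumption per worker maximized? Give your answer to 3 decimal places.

Break-even investment rate: n + δ = 0.02 + 0.1 = 0.12.
Setting f'(k) = n+δ gives 0.39·1.7·k^(0.39−1) = 0.12, hence k_gold = (0.39·1.7/0.12)^(1/0.61) ≈ 16.4793.

k_gold ≈ 16.479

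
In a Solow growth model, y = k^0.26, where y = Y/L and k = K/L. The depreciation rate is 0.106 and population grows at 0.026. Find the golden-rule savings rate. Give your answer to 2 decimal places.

The effective depreciation rate is n + δ = 0.026 + 0.106 = 0.132.
At the golden rule MPK = n+δ, and in any Cobb-Douglas steady state s = (n+δ)·k/y = MPK·k/y = capital's share 0.26.

s_gold = 0.26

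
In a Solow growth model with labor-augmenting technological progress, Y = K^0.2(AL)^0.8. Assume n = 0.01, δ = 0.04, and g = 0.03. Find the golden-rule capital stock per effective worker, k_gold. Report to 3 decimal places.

k_gold ≈ 3.144

n + g + δ = 0.01 + 0.03 + 0.04 = 0.08.
Golden rule sets MPK = n+g+δ: 0.2·k^(0.2−1) = 0.08, so k_gold = (0.2/0.08)^(1/0.8) ≈ 3.1436.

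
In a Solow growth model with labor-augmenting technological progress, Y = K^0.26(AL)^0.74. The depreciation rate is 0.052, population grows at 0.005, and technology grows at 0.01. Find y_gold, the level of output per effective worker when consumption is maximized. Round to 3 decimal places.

y_gold ≈ 1.610

n + g + δ = 0.005 + 0.01 + 0.052 = 0.067.
Maximizing c = f(k) − (n+g+δ)·k gives f'(k) = n+g+δ, i.e. 0.26·k^(0.26−1) = 0.067, so k_gold = (0.26/0.067)^(1/0.74) ≈ 6.2490.
Output: y_gold = k_gold^0.26 = 6.2490^0.26 ≈ 1.6103.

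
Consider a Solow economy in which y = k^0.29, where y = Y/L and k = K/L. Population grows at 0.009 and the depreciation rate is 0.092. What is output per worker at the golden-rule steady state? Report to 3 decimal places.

The effective depreciation rate is n + δ = 0.009 + 0.092 = 0.101.
Maximizing c = f(k) − (n+δ)·k gives f'(k) = n+δ, i.e. 0.29·k^(0.29−1) = 0.101, so k_gold = (0.29/0.101)^(1/0.71) ≈ 4.4175.
Output: y_gold = k_gold^0.29 = 4.4175^0.29 ≈ 1.5385.

y_gold ≈ 1.539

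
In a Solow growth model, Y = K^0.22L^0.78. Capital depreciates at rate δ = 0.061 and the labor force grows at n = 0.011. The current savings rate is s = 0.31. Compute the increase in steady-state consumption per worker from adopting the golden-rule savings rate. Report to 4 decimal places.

n + δ = 0.011 + 0.061 = 0.072.
Current steady state (s = 0.31): k* = (0.31/0.072)^(1/0.78) ≈ 6.4992, y* = 6.4992^0.22 ≈ 1.5095, c* = (1−0.31)·1.5095 ≈ 1.0415.
Setting f'(k) = n+δ gives 0.22·k^(0.22−1) = 0.072, hence k_gold = (0.22/0.072)^(1/0.78) ≈ 4.1871.
y_gold = 4.1871^0.22 ≈ 1.3703, c_gold = y_gold − 0.072·k_gold ≈ 1.0688.
Gain: Δc = 1.0688 − 1.0415 ≈ 0.0273.

Δc ≈ 0.0273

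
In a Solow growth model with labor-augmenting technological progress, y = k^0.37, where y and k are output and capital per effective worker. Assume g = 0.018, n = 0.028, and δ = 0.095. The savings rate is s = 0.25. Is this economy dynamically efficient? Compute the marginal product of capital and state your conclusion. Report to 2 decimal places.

dynamically efficient; MPK ≈ 0.21

Capital per effective worker breaks even when investment replaces (n + g + δ)·k; here n + g + δ = 0.141.
Steady-state k*: s·k^0.37 = 0.141·k gives k* = (0.25/0.141)^(1/0.63) ≈ 2.4820.
MPK = 0.37·2.4820^(-0.63) ≈ 0.2087.
MPK > n+g+δ = 0.141, so the economy is dynamically efficient (under-saving).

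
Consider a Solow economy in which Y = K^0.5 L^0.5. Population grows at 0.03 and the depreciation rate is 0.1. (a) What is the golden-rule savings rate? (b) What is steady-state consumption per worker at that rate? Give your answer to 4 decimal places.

Capital per worker breaks even when investment replaces (n + δ)·k; here n + δ = 0.13.
For Cobb-Douglas, s_gold equals capital's share: s_gold = 0.5.
Setting f'(k) = n+δ gives 0.5·k^(0.5−1) = 0.13, hence k_gold = (0.5/0.13)^(1/0.5) ≈ 14.7929.
y_gold = 14.7929^0.5 ≈ 3.8462; c_gold = (1−0.5)·y_gold ≈ 1.9231.

(a) s_gold = 0.5000; (b) c_gold ≈ 1.9231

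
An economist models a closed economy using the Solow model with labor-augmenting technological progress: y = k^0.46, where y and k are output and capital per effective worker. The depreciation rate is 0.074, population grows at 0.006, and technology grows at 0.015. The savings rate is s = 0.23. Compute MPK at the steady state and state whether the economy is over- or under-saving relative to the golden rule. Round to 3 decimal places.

under-saving; MPK ≈ 0.190

Capital per effective worker breaks even when investment replaces (n + g + δ)·k; here n + g + δ = 0.095.
Steady-state k*: s·k^0.46 = 0.095·k gives k* = (0.23/0.095)^(1/0.54) ≈ 5.1418.
MPK = 0.46·5.1418^(-0.54) ≈ 0.1900.
MPK > n+g+δ = 0.095, so the economy is dynamically efficient (under-saving).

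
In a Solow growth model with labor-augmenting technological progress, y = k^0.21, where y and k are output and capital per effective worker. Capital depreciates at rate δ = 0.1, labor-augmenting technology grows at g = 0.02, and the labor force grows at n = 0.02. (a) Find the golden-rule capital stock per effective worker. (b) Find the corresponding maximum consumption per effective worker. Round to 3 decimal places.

Capital per effective worker breaks even when investment replaces (n + g + δ)·k; here n + g + δ = 0.14.
At the golden rule the marginal product of capital equals n+g+δ: 0.21·k^(0.21−1) = 0.14. Solving, k_gold = (0.21/0.14)^(1/0.79) ≈ 1.6707.
y_gold = 1.6707^0.21 ≈ 1.1138; c_gold = y_gold − 0.14·k_gold ≈ 0.8799.

(a) k_gold ≈ 1.671; (b) c_gold ≈ 0.880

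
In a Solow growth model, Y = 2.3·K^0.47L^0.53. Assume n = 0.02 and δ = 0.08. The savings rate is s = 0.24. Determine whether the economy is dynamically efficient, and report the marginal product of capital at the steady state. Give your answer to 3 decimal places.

n + δ = 0.02 + 0.08 = 0.1.
Steady-state k*: s·A·k^0.47 = 0.1·k gives k* = (0.24·2.3/0.1)^(1/0.53) ≈ 25.1122.
MPK = 0.47·2.3·25.1122^(-0.53) ≈ 0.1958.
MPK > n+δ = 0.1, so the economy is dynamically efficient (under-saving).

dynamically efficient; MPK ≈ 0.196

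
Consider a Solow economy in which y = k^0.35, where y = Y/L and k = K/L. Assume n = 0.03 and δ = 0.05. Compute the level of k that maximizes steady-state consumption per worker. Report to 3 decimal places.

k_gold ≈ 9.685

n + δ = 0.03 + 0.05 = 0.08.
At the golden rule the marginal product of capital equals n+δ: 0.35·k^(0.35−1) = 0.08. Solving, k_gold = (0.35/0.08)^(1/0.65) ≈ 9.6855.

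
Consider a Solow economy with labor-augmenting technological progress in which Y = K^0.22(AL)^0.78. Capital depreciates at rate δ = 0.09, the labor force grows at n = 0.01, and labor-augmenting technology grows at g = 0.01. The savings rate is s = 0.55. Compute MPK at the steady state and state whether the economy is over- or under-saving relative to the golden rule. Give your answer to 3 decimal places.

over-saving; MPK ≈ 0.044

The effective depreciation rate is n + g + δ = 0.01 + 0.01 + 0.09 = 0.11.
Steady-state k*: s·k^0.22 = 0.11·k gives k* = (0.55/0.11)^(1/0.78) ≈ 7.8725.
MPK = 0.22·7.8725^(-0.78) ≈ 0.0440.
MPK < n+g+δ = 0.11, so the economy is dynamically inefficient (over-saving).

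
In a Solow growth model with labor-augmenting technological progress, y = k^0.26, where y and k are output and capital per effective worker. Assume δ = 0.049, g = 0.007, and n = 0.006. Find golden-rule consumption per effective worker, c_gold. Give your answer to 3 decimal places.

The effective depreciation rate is n + g + δ = 0.006 + 0.007 + 0.049 = 0.062.
Maximizing c = f(k) − (n+g+δ)·k gives f'(k) = n+g+δ, i.e. 0.26·k^(0.26−1) = 0.062, so k_gold = (0.26/0.062)^(1/0.74) ≈ 6.9395.
y_gold = 6.9395^0.26 ≈ 1.6548.
c_gold = y_gold − (n+g+δ)·k_gold = 1.6548 − 0.062·6.9395 ≈ 1.2246.

c_gold ≈ 1.225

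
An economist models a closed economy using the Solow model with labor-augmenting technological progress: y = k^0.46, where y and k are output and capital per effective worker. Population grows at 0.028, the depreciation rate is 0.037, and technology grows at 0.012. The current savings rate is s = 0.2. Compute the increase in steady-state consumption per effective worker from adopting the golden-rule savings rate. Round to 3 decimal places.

The effective depreciation rate is n + g + δ = 0.028 + 0.012 + 0.037 = 0.077.
Current steady state (s = 0.2): k* = (0.2/0.077)^(1/0.54) ≈ 5.8569, y* = 5.8569^0.46 ≈ 2.2549, c* = (1−0.2)·2.2549 ≈ 1.8039.
Maximizing c = f(k) − (n+g+δ)·k gives f'(k) = n+g+δ, i.e. 0.46·k^(0.46−1) = 0.077, so k_gold = (0.46/0.077)^(1/0.54) ≈ 27.3862.
y_gold = 27.3862^0.46 ≈ 4.5842, c_gold = y_gold − 0.077·k_gold ≈ 2.4755.
Gain: Δc = 2.4755 − 1.8039 ≈ 0.6716.

Δc ≈ 0.672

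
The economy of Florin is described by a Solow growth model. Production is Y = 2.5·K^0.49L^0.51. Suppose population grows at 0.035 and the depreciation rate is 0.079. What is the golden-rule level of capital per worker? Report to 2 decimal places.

k_gold ≈ 105.20

Capital per worker breaks even when investment replaces (n + δ)·k; here n + δ = 0.114.
Golden rule sets MPK = n+δ: 0.49·2.5·k^(0.49−1) = 0.114, so k_gold = (0.49·2.5/0.114)^(1/0.51) ≈ 105.2015.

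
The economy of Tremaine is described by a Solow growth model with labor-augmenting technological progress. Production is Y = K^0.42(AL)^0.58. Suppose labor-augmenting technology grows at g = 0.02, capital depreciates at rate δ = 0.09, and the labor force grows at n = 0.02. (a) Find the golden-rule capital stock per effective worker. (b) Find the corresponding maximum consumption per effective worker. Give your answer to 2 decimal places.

Capital per effective worker breaks even when investment replaces (n + g + δ)·k; here n + g + δ = 0.13.
Golden rule sets MPK = n+g+δ: 0.42·k^(0.42−1) = 0.13, so k_gold = (0.42/0.13)^(1/0.58) ≈ 7.5529.
y_gold = 7.5529^0.42 ≈ 2.3378; c_gold = y_gold − 0.13·k_gold ≈ 1.3559.

(a) k_gold ≈ 7.55; (b) c_gold ≈ 1.36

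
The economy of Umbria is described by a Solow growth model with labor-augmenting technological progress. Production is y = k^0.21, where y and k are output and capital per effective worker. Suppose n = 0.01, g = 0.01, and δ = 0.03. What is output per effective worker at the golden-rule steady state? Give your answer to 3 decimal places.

y_gold ≈ 1.464

The effective depreciation rate is n + g + δ = 0.01 + 0.01 + 0.03 = 0.05.
At the golden rule the marginal product of capital equals n+g+δ: 0.21·k^(0.21−1) = 0.05. Solving, k_gold = (0.21/0.05)^(1/0.79) ≈ 6.1507.
Output: y_gold = k_gold^0.21 = 6.1507^0.21 ≈ 1.4644.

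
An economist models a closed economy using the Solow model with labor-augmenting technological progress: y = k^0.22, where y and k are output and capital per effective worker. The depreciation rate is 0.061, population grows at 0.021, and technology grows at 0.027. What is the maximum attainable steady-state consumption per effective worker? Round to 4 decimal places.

c_gold ≈ 0.9509

Break-even investment rate: n + g + δ = 0.021 + 0.027 + 0.061 = 0.109.
Golden rule sets MPK = n+g+δ: 0.22·k^(0.22−1) = 0.109, so k_gold = (0.22/0.109)^(1/0.78) ≈ 2.4605.
y_gold = 2.4605^0.22 ≈ 1.2191.
c_gold = y_gold − (n+g+δ)·k_gold = 1.2191 − 0.109·2.4605 ≈ 0.9509.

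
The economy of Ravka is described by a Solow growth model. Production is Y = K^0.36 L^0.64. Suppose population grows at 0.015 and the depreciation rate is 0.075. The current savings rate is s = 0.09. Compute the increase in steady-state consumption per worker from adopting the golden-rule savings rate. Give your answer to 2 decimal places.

Δc ≈ 0.49

The effective depreciation rate is n + δ = 0.015 + 0.075 = 0.09.
Current steady state (s = 0.09): k* = (0.09/0.09)^(1/0.64) ≈ 1.0000, y* = 1.0000^0.36 ≈ 1.0000, c* = (1−0.09)·1.0000 ≈ 0.9100.
Golden rule sets MPK = n+δ: 0.36·k^(0.36−1) = 0.09, so k_gold = (0.36/0.09)^(1/0.64) ≈ 8.7241.
y_gold = 8.7241^0.36 ≈ 2.1810, c_gold = y_gold − 0.09·k_gold ≈ 1.3958.
Gain: Δc = 1.3958 − 0.9100 ≈ 0.4858.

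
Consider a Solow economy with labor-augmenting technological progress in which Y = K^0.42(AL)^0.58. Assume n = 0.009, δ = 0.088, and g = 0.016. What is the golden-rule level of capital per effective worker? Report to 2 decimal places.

Break-even investment rate: n + g + δ = 0.009 + 0.016 + 0.088 = 0.113.
Maximizing c = f(k) − (n+g+δ)·k gives f'(k) = n+g+δ, i.e. 0.42·k^(0.42−1) = 0.113, so k_gold = (0.42/0.113)^(1/0.58) ≈ 9.6173.

k_gold ≈ 9.62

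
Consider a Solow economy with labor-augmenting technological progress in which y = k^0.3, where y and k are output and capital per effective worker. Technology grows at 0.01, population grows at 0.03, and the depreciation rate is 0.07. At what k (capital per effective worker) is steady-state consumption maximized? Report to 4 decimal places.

k_gold ≈ 4.1925

Capital per effective worker breaks even when investment replaces (n + g + δ)·k; here n + g + δ = 0.11.
Maximizing c = f(k) − (n+g+δ)·k gives f'(k) = n+g+δ, i.e. 0.3·k^(0.3−1) = 0.11, so k_gold = (0.3/0.11)^(1/0.7) ≈ 4.1925.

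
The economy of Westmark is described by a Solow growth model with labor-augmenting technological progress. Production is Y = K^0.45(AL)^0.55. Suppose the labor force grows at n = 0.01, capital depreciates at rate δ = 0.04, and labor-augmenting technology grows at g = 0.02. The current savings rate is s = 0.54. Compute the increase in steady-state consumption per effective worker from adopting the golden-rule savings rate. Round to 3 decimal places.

n + g + δ = 0.01 + 0.02 + 0.04 = 0.07.
Current steady state (s = 0.54): k* = (0.54/0.07)^(1/0.55) ≈ 41.0454, y* = 41.0454^0.45 ≈ 5.3207, c* = (1−0.54)·5.3207 ≈ 2.4475.
Maximizing c = f(k) − (n+g+δ)·k gives f'(k) = n+g+δ, i.e. 0.45·k^(0.45−1) = 0.07, so k_gold = (0.45/0.07)^(1/0.55) ≈ 29.4645.
y_gold = 29.4645^0.45 ≈ 4.5834, c_gold = y_gold − 0.07·k_gold ≈ 2.5209.
Gain: Δc = 2.5209 − 2.4475 ≈ 0.0733.

Δc ≈ 0.073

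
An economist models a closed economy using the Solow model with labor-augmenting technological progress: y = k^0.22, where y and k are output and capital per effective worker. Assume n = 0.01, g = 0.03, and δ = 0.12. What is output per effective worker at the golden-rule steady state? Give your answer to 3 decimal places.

The effective depreciation rate is n + g + δ = 0.01 + 0.03 + 0.12 = 0.16.
At the golden rule the marginal product of capital equals n+g+δ: 0.22·k^(0.22−1) = 0.16. Solving, k_gold = (0.22/0.16)^(1/0.78) ≈ 1.5042.
Output: y_gold = k_gold^0.22 = 1.5042^0.22 ≈ 1.0940.

y_gold ≈ 1.094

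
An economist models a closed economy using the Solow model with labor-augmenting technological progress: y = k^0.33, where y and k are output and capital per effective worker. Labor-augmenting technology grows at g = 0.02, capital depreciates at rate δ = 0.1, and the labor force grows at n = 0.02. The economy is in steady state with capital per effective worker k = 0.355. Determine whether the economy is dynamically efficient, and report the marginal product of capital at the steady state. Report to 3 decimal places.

Break-even investment rate: n + g + δ = 0.02 + 0.02 + 0.1 = 0.14.
MPK = 0.33·k^(0.33−1) = 0.33·0.355^(-0.67) ≈ 0.6605.
MPK > 0.14, so the economy is dynamically efficient (under-saving).

dynamically efficient; MPK ≈ 0.660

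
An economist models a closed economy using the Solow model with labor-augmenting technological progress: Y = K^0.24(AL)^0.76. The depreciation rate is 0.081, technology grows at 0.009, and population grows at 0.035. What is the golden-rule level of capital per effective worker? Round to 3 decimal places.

Capital per effective worker breaks even when investment replaces (n + g + δ)·k; here n + g + δ = 0.125.
Golden rule sets MPK = n+g+δ: 0.24·k^(0.24−1) = 0.125, so k_gold = (0.24/0.125)^(1/0.76) ≈ 2.3592.

k_gold ≈ 2.359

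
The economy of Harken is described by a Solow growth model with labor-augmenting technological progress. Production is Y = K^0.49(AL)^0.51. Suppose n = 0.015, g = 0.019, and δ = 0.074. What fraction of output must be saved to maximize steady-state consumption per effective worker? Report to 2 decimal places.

s_gold = 0.49

Break-even investment rate: n + g + δ = 0.015 + 0.019 + 0.074 = 0.108.
At the golden rule MPK = n+g+δ, and in any Cobb-Douglas steady state s = (n+g+δ)·k/y = MPK·k/y = capital's share 0.49.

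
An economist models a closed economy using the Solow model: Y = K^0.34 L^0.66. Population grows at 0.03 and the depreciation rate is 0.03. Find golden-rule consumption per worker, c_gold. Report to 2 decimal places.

c_gold ≈ 1.61

n + δ = 0.03 + 0.03 = 0.06.
Maximizing c = f(k) − (n+δ)·k gives f'(k) = n+δ, i.e. 0.34·k^(0.34−1) = 0.06, so k_gold = (0.34/0.06)^(1/0.66) ≈ 13.8486.
y_gold = 13.8486^0.34 ≈ 2.4439.
c_gold = y_gold − (n+δ)·k_gold = 2.4439 − 0.06·13.8486 ≈ 1.6130.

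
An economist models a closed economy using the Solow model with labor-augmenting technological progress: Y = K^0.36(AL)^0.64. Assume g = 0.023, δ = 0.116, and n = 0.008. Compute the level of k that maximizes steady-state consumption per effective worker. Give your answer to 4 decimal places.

Break-even investment rate: n + g + δ = 0.008 + 0.023 + 0.116 = 0.147.
At the golden rule the marginal product of capital equals n+g+δ: 0.36·k^(0.36−1) = 0.147. Solving, k_gold = (0.36/0.147)^(1/0.64) ≈ 4.0531.

k_gold ≈ 4.0531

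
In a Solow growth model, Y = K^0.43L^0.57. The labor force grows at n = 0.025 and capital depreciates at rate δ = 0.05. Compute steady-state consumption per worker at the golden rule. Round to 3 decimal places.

c_gold ≈ 2.128

Capital per worker breaks even when investment replaces (n + δ)·k; here n + δ = 0.075.
Golden rule sets MPK = n+δ: 0.43·k^(0.43−1) = 0.075, so k_gold = (0.43/0.075)^(1/0.57) ≈ 21.4062.
y_gold = 21.4062^0.43 ≈ 3.7336.
c_gold = y_gold − (n+δ)·k_gold = 3.7336 − 0.075·21.4062 ≈ 2.1282.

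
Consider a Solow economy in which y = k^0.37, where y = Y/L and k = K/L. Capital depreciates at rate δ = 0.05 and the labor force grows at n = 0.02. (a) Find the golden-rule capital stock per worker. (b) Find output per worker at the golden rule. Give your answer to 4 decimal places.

(a) k_gold ≈ 14.0535; (b) y_gold ≈ 2.6588

The effective depreciation rate is n + δ = 0.02 + 0.05 = 0.07.
Setting f'(k) = n+δ gives 0.37·k^(0.37−1) = 0.07, hence k_gold = (0.37/0.07)^(1/0.63) ≈ 14.0535.
y_gold = 14.0535^0.37 ≈ 2.6588.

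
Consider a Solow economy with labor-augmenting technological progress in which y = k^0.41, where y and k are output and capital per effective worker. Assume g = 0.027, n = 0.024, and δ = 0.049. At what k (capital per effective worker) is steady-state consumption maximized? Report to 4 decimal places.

The effective depreciation rate is n + g + δ = 0.024 + 0.027 + 0.049 = 0.1.
At the golden rule the marginal product of capital equals n+g+δ: 0.41·k^(0.41−1) = 0.1. Solving, k_gold = (0.41/0.1)^(1/0.59) ≈ 10.9299.

k_gold ≈ 10.9299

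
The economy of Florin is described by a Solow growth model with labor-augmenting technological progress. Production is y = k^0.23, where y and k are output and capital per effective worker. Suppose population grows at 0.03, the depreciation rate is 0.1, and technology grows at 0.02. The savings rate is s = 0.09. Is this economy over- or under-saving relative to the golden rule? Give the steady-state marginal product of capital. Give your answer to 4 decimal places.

under-saving; MPK ≈ 0.3833

The effective depreciation rate is n + g + δ = 0.03 + 0.02 + 0.1 = 0.15.
Steady-state k*: s·k^0.23 = 0.15·k gives k* = (0.09/0.15)^(1/0.77) ≈ 0.5151.
MPK = 0.23·0.5151^(-0.77) ≈ 0.3833.
MPK > n+g+δ = 0.15, so the economy is dynamically efficient (under-saving).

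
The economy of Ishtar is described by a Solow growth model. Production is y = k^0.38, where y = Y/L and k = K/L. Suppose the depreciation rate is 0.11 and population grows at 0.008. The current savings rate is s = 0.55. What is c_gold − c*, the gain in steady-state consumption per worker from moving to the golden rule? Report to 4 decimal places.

Break-even investment rate: n + δ = 0.008 + 0.11 = 0.118.
Current steady state (s = 0.55): k* = (0.55/0.118)^(1/0.62) ≈ 11.9728, y* = 11.9728^0.38 ≈ 2.5687, c* = (1−0.55)·2.5687 ≈ 1.1559.
At the golden rule the marginal product of capital equals n+δ: 0.38·k^(0.38−1) = 0.118. Solving, k_gold = (0.38/0.118)^(1/0.62) ≈ 6.5947.
y_gold = 6.5947^0.38 ≈ 2.0478, c_gold = y_gold − 0.118·k_gold ≈ 1.2697.
Gain: Δc = 1.2697 − 1.1559 ≈ 0.1137.

Δc ≈ 0.1137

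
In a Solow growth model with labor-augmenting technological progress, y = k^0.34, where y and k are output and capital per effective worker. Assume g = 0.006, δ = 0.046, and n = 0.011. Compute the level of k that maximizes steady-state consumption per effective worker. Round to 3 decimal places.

k_gold ≈ 12.862

n + g + δ = 0.011 + 0.006 + 0.046 = 0.063.
Setting f'(k) = n+g+δ gives 0.34·k^(0.34−1) = 0.063, hence k_gold = (0.34/0.063)^(1/0.66) ≈ 12.8618.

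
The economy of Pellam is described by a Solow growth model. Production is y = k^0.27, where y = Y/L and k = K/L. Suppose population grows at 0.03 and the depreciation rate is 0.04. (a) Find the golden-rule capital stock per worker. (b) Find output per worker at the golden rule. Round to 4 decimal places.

The effective depreciation rate is n + δ = 0.03 + 0.04 = 0.07.
Maximizing c = f(k) − (n+δ)·k gives f'(k) = n+δ, i.e. 0.27·k^(0.27−1) = 0.07, so k_gold = (0.27/0.07)^(1/0.73) ≈ 6.3548.
y_gold = 6.3548^0.27 ≈ 1.6475.

(a) k_gold ≈ 6.3548; (b) y_gold ≈ 1.6475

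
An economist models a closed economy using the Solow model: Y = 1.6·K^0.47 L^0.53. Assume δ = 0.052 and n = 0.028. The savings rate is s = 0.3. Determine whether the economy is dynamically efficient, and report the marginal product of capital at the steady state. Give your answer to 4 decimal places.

dynamically efficient; MPK ≈ 0.1253

Break-even investment rate: n + δ = 0.028 + 0.052 = 0.08.
Steady-state k*: s·A·k^0.47 = 0.08·k gives k* = (0.3·1.6/0.08)^(1/0.53) ≈ 29.3907.
MPK = 0.47·1.6·29.3907^(-0.53) ≈ 0.1253.
MPK > n+δ = 0.08, so the economy is dynamically efficient (under-saving).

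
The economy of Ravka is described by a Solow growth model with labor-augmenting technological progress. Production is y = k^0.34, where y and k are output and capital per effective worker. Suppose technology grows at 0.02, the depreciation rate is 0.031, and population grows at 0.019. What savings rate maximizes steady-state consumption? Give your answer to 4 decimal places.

n + g + δ = 0.019 + 0.02 + 0.031 = 0.07.
At the golden rule MPK = n+g+δ, and in any Cobb-Douglas steady state s = (n+g+δ)·k/y = MPK·k/y = capital's share 0.34.

s_gold = 0.3400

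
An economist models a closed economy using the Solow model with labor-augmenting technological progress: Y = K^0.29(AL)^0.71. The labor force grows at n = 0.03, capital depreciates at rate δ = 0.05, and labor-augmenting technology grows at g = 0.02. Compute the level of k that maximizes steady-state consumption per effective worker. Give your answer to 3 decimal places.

k_gold ≈ 4.480

n + g + δ = 0.03 + 0.02 + 0.05 = 0.1.
At the golden rule the marginal product of capital equals n+g+δ: 0.29·k^(0.29−1) = 0.1. Solving, k_gold = (0.29/0.1)^(1/0.71) ≈ 4.4799.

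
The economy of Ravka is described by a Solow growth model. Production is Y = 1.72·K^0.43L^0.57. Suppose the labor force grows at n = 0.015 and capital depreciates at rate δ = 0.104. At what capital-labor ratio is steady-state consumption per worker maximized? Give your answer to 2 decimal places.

Capital per worker breaks even when investment replaces (n + δ)·k; here n + δ = 0.119.
Maximizing c = f(k) − (n+δ)·k gives f'(k) = n+δ, i.e. 0.43·1.72·k^(0.43−1) = 0.119, so k_gold = (0.43·1.72/0.119)^(1/0.57) ≈ 24.6614.

k_gold ≈ 24.66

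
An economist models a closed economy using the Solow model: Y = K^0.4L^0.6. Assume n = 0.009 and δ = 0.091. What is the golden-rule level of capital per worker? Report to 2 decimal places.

k_gold ≈ 10.08

n + δ = 0.009 + 0.091 = 0.1.
At the golden rule the marginal product of capital equals n+δ: 0.4·k^(0.4−1) = 0.1. Solving, k_gold = (0.4/0.1)^(1/0.6) ≈ 10.0794.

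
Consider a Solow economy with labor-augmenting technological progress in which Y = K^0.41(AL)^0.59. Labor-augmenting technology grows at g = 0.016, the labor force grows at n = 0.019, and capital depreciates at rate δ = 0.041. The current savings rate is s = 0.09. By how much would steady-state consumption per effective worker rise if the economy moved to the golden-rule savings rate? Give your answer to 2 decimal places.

Δc ≈ 0.88

Capital per effective worker breaks even when investment replaces (n + g + δ)·k; here n + g + δ = 0.076.
Current steady state (s = 0.09): k* = (0.09/0.076)^(1/0.59) ≈ 1.3319, y* = 1.3319^0.41 ≈ 1.1247, c* = (1−0.09)·1.1247 ≈ 1.0235.
Setting f'(k) = n+g+δ gives 0.41·k^(0.41−1) = 0.076, hence k_gold = (0.41/0.076)^(1/0.59) ≈ 17.4031.
y_gold = 17.4031^0.41 ≈ 3.2259, c_gold = y_gold − 0.076·k_gold ≈ 1.9033.
Gain: Δc = 1.9033 − 1.0235 ≈ 0.8799.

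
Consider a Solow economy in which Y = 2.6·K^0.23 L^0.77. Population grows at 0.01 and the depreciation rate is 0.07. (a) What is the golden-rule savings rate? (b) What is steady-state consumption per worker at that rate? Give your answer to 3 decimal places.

n + δ = 0.01 + 0.07 = 0.08.
For Cobb-Douglas, s_gold equals capital's share: s_gold = 0.23.
At the golden rule the marginal product of capital equals n+δ: 0.23·2.6·k^(0.23−1) = 0.08. Solving, k_gold = (0.23·2.6/0.08)^(1/0.77) ≈ 13.6320.
y_gold = 2.6·13.6320^0.23 ≈ 4.7416; c_gold = (1−0.23)·y_gold ≈ 3.6510.

(a) s_gold = 0.230; (b) c_gold ≈ 3.651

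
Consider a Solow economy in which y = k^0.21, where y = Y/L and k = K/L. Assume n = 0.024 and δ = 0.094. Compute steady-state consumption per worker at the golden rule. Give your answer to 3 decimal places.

The effective depreciation rate is n + δ = 0.024 + 0.094 = 0.118.
Setting f'(k) = n+δ gives 0.21·k^(0.21−1) = 0.118, hence k_gold = (0.21/0.118)^(1/0.79) ≈ 2.0744.
y_gold = 2.0744^0.21 ≈ 1.1656.
c_gold = y_gold − (n+δ)·k_gold = 1.1656 − 0.118·2.0744 ≈ 0.9208.

c_gold ≈ 0.921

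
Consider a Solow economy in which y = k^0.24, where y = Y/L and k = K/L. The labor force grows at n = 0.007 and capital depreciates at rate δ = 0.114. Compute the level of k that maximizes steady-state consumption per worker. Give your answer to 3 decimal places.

k_gold ≈ 2.462

Capital per worker breaks even when investment replaces (n + δ)·k; here n + δ = 0.121.
Setting f'(k) = n+δ gives 0.24·k^(0.24−1) = 0.121, hence k_gold = (0.24/0.121)^(1/0.76) ≈ 2.4624.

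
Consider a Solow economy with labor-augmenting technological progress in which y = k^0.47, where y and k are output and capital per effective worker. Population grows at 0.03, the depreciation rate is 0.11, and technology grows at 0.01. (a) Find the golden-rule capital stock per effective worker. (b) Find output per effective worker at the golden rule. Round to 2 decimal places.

n + g + δ = 0.03 + 0.01 + 0.11 = 0.15.
At the golden rule the marginal product of capital equals n+g+δ: 0.47·k^(0.47−1) = 0.15. Solving, k_gold = (0.47/0.15)^(1/0.53) ≈ 8.6270.
y_gold = 8.6270^0.47 ≈ 2.7533.

(a) k_gold ≈ 8.63; (b) y_gold ≈ 2.75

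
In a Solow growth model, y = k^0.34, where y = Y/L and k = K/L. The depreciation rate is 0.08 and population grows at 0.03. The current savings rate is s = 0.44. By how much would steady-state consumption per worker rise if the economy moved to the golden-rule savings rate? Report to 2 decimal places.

Break-even investment rate: n + δ = 0.03 + 0.08 = 0.11.
Current steady state (s = 0.44): k* = (0.44/0.11)^(1/0.66) ≈ 8.1698, y* = 8.1698^0.34 ≈ 2.0425, c* = (1−0.44)·2.0425 ≈ 1.1438.
Maximizing c = f(k) − (n+δ)·k gives f'(k) = n+δ, i.e. 0.34·k^(0.34−1) = 0.11, so k_gold = (0.34/0.11)^(1/0.66) ≈ 5.5278.
y_gold = 5.5278^0.34 ≈ 1.7884, c_gold = y_gold − 0.11·k_gold ≈ 1.1804.
Gain: Δc = 1.1804 − 1.1438 ≈ 0.0366.

Δc ≈ 0.04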